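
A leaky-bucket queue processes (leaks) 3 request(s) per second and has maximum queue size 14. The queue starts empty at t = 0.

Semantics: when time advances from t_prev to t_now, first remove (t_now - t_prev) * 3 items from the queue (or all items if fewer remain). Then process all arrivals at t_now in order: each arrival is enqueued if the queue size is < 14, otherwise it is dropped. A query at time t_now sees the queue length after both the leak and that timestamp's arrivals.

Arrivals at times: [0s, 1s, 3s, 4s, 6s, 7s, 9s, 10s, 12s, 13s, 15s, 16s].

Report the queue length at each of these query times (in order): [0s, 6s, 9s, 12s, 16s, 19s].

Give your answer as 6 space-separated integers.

Queue lengths at query times:
  query t=0s: backlog = 1
  query t=6s: backlog = 1
  query t=9s: backlog = 1
  query t=12s: backlog = 1
  query t=16s: backlog = 1
  query t=19s: backlog = 0

Answer: 1 1 1 1 1 0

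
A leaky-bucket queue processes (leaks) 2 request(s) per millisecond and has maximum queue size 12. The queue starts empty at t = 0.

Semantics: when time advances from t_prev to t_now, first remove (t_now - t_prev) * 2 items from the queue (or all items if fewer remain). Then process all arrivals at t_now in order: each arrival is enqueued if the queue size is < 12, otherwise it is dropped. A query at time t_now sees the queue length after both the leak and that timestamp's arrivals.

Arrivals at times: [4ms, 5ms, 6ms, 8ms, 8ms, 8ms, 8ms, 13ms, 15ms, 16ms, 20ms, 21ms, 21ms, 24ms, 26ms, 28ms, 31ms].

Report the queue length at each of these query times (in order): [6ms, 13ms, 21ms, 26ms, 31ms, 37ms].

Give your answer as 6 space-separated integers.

Queue lengths at query times:
  query t=6ms: backlog = 1
  query t=13ms: backlog = 1
  query t=21ms: backlog = 2
  query t=26ms: backlog = 1
  query t=31ms: backlog = 1
  query t=37ms: backlog = 0

Answer: 1 1 2 1 1 0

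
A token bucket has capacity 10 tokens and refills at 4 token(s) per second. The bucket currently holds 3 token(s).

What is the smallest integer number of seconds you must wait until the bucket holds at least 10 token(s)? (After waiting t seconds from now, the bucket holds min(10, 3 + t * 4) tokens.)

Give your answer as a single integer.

Need 3 + t * 4 >= 10, so t >= 7/4.
Smallest integer t = ceil(7/4) = 2.

Answer: 2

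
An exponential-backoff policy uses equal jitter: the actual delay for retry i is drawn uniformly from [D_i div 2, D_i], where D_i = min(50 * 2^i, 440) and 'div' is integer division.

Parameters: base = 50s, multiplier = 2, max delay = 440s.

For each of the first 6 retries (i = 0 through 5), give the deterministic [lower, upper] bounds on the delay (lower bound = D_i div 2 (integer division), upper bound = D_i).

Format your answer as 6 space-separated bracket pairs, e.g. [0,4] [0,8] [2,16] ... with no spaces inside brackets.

Answer: [25,50] [50,100] [100,200] [200,400] [220,440] [220,440]

Derivation:
Computing bounds per retry:
  i=0: D_i=min(50*2^0,440)=50, bounds=[25,50]
  i=1: D_i=min(50*2^1,440)=100, bounds=[50,100]
  i=2: D_i=min(50*2^2,440)=200, bounds=[100,200]
  i=3: D_i=min(50*2^3,440)=400, bounds=[200,400]
  i=4: D_i=min(50*2^4,440)=440, bounds=[220,440]
  i=5: D_i=min(50*2^5,440)=440, bounds=[220,440]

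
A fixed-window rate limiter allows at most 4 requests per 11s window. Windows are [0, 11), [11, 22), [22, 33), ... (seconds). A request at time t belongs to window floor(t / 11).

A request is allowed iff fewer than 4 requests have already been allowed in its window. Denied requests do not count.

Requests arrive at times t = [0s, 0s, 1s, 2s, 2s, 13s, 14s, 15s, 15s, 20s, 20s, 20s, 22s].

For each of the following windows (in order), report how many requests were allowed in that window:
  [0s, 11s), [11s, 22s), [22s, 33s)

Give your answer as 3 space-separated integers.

Processing requests:
  req#1 t=0s (window 0): ALLOW
  req#2 t=0s (window 0): ALLOW
  req#3 t=1s (window 0): ALLOW
  req#4 t=2s (window 0): ALLOW
  req#5 t=2s (window 0): DENY
  req#6 t=13s (window 1): ALLOW
  req#7 t=14s (window 1): ALLOW
  req#8 t=15s (window 1): ALLOW
  req#9 t=15s (window 1): ALLOW
  req#10 t=20s (window 1): DENY
  req#11 t=20s (window 1): DENY
  req#12 t=20s (window 1): DENY
  req#13 t=22s (window 2): ALLOW

Allowed counts by window: 4 4 1

Answer: 4 4 1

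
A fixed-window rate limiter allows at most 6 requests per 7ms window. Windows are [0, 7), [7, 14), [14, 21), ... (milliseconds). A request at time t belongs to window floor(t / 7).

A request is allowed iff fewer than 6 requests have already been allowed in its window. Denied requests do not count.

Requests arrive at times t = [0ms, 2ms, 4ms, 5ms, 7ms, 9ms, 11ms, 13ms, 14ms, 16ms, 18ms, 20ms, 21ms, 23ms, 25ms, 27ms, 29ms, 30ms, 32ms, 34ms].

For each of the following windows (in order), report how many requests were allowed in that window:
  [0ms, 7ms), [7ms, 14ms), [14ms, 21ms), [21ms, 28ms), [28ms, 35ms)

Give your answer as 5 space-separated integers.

Processing requests:
  req#1 t=0ms (window 0): ALLOW
  req#2 t=2ms (window 0): ALLOW
  req#3 t=4ms (window 0): ALLOW
  req#4 t=5ms (window 0): ALLOW
  req#5 t=7ms (window 1): ALLOW
  req#6 t=9ms (window 1): ALLOW
  req#7 t=11ms (window 1): ALLOW
  req#8 t=13ms (window 1): ALLOW
  req#9 t=14ms (window 2): ALLOW
  req#10 t=16ms (window 2): ALLOW
  req#11 t=18ms (window 2): ALLOW
  req#12 t=20ms (window 2): ALLOW
  req#13 t=21ms (window 3): ALLOW
  req#14 t=23ms (window 3): ALLOW
  req#15 t=25ms (window 3): ALLOW
  req#16 t=27ms (window 3): ALLOW
  req#17 t=29ms (window 4): ALLOW
  req#18 t=30ms (window 4): ALLOW
  req#19 t=32ms (window 4): ALLOW
  req#20 t=34ms (window 4): ALLOW

Allowed counts by window: 4 4 4 4 4

Answer: 4 4 4 4 4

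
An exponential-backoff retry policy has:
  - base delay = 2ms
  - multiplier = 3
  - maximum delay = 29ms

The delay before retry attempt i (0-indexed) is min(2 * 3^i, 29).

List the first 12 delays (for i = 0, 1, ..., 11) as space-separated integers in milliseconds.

Computing each delay:
  i=0: min(2*3^0, 29) = 2
  i=1: min(2*3^1, 29) = 6
  i=2: min(2*3^2, 29) = 18
  i=3: min(2*3^3, 29) = 29
  i=4: min(2*3^4, 29) = 29
  i=5: min(2*3^5, 29) = 29
  i=6: min(2*3^6, 29) = 29
  i=7: min(2*3^7, 29) = 29
  i=8: min(2*3^8, 29) = 29
  i=9: min(2*3^9, 29) = 29
  i=10: min(2*3^10, 29) = 29
  i=11: min(2*3^11, 29) = 29

Answer: 2 6 18 29 29 29 29 29 29 29 29 29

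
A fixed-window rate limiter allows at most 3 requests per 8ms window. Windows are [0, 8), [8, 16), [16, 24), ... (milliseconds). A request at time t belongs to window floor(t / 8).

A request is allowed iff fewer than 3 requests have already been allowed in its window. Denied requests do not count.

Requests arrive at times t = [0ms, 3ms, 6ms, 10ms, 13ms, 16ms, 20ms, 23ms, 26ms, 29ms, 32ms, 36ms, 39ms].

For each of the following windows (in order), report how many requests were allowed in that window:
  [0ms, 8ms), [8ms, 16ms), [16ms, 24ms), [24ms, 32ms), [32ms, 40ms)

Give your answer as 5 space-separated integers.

Answer: 3 2 3 2 3

Derivation:
Processing requests:
  req#1 t=0ms (window 0): ALLOW
  req#2 t=3ms (window 0): ALLOW
  req#3 t=6ms (window 0): ALLOW
  req#4 t=10ms (window 1): ALLOW
  req#5 t=13ms (window 1): ALLOW
  req#6 t=16ms (window 2): ALLOW
  req#7 t=20ms (window 2): ALLOW
  req#8 t=23ms (window 2): ALLOW
  req#9 t=26ms (window 3): ALLOW
  req#10 t=29ms (window 3): ALLOW
  req#11 t=32ms (window 4): ALLOW
  req#12 t=36ms (window 4): ALLOW
  req#13 t=39ms (window 4): ALLOW

Allowed counts by window: 3 2 3 2 3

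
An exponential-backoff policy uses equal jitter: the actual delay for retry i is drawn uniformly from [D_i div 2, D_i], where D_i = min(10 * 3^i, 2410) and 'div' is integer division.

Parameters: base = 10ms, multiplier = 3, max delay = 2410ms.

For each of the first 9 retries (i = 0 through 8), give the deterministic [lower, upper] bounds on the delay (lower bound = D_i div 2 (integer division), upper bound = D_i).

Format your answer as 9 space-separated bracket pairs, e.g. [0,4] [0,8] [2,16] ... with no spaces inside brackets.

Computing bounds per retry:
  i=0: D_i=min(10*3^0,2410)=10, bounds=[5,10]
  i=1: D_i=min(10*3^1,2410)=30, bounds=[15,30]
  i=2: D_i=min(10*3^2,2410)=90, bounds=[45,90]
  i=3: D_i=min(10*3^3,2410)=270, bounds=[135,270]
  i=4: D_i=min(10*3^4,2410)=810, bounds=[405,810]
  i=5: D_i=min(10*3^5,2410)=2410, bounds=[1205,2410]
  i=6: D_i=min(10*3^6,2410)=2410, bounds=[1205,2410]
  i=7: D_i=min(10*3^7,2410)=2410, bounds=[1205,2410]
  i=8: D_i=min(10*3^8,2410)=2410, bounds=[1205,2410]

Answer: [5,10] [15,30] [45,90] [135,270] [405,810] [1205,2410] [1205,2410] [1205,2410] [1205,2410]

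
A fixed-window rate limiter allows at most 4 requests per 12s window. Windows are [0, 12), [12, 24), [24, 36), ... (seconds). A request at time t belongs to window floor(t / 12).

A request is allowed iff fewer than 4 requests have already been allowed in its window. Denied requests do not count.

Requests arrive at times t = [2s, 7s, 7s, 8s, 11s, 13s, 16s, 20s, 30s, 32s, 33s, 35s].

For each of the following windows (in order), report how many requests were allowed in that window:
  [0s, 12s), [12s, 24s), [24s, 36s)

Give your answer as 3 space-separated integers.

Answer: 4 3 4

Derivation:
Processing requests:
  req#1 t=2s (window 0): ALLOW
  req#2 t=7s (window 0): ALLOW
  req#3 t=7s (window 0): ALLOW
  req#4 t=8s (window 0): ALLOW
  req#5 t=11s (window 0): DENY
  req#6 t=13s (window 1): ALLOW
  req#7 t=16s (window 1): ALLOW
  req#8 t=20s (window 1): ALLOW
  req#9 t=30s (window 2): ALLOW
  req#10 t=32s (window 2): ALLOW
  req#11 t=33s (window 2): ALLOW
  req#12 t=35s (window 2): ALLOW

Allowed counts by window: 4 3 4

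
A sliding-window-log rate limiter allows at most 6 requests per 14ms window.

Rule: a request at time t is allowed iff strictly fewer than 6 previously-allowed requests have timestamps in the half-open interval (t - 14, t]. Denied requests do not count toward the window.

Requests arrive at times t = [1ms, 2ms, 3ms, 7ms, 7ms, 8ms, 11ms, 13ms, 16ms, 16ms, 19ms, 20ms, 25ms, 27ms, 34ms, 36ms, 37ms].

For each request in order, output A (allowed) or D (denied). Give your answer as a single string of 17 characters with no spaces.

Answer: AAAAAADDAAADAAAAA

Derivation:
Tracking allowed requests in the window:
  req#1 t=1ms: ALLOW
  req#2 t=2ms: ALLOW
  req#3 t=3ms: ALLOW
  req#4 t=7ms: ALLOW
  req#5 t=7ms: ALLOW
  req#6 t=8ms: ALLOW
  req#7 t=11ms: DENY
  req#8 t=13ms: DENY
  req#9 t=16ms: ALLOW
  req#10 t=16ms: ALLOW
  req#11 t=19ms: ALLOW
  req#12 t=20ms: DENY
  req#13 t=25ms: ALLOW
  req#14 t=27ms: ALLOW
  req#15 t=34ms: ALLOW
  req#16 t=36ms: ALLOW
  req#17 t=37ms: ALLOW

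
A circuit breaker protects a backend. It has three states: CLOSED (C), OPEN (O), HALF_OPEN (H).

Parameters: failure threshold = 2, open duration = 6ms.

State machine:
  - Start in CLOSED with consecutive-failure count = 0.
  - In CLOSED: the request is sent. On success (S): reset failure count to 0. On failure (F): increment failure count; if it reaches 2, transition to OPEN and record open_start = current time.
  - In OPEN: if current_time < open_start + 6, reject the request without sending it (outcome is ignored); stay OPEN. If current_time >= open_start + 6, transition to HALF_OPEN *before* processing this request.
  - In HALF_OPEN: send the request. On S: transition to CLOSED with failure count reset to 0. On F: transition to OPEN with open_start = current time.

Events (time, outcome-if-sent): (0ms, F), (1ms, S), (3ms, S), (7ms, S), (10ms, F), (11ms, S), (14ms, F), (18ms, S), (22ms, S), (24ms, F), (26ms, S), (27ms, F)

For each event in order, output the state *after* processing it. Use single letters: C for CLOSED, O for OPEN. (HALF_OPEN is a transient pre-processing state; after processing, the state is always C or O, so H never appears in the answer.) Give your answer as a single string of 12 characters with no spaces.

State after each event:
  event#1 t=0ms outcome=F: state=CLOSED
  event#2 t=1ms outcome=S: state=CLOSED
  event#3 t=3ms outcome=S: state=CLOSED
  event#4 t=7ms outcome=S: state=CLOSED
  event#5 t=10ms outcome=F: state=CLOSED
  event#6 t=11ms outcome=S: state=CLOSED
  event#7 t=14ms outcome=F: state=CLOSED
  event#8 t=18ms outcome=S: state=CLOSED
  event#9 t=22ms outcome=S: state=CLOSED
  event#10 t=24ms outcome=F: state=CLOSED
  event#11 t=26ms outcome=S: state=CLOSED
  event#12 t=27ms outcome=F: state=CLOSED

Answer: CCCCCCCCCCCC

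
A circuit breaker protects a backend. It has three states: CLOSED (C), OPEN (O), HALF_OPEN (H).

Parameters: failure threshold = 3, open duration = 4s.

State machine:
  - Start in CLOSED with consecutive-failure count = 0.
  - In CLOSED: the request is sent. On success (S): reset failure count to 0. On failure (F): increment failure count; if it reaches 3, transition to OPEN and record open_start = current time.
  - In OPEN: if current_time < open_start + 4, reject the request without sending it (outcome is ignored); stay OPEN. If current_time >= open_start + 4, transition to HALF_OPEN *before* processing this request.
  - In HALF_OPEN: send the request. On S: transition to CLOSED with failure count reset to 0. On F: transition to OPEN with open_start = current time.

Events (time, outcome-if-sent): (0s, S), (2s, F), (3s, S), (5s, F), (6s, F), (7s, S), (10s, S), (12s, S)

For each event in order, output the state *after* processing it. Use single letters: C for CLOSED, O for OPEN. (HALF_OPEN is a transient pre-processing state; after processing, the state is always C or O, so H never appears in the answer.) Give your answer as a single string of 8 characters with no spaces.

Answer: CCCCCCCC

Derivation:
State after each event:
  event#1 t=0s outcome=S: state=CLOSED
  event#2 t=2s outcome=F: state=CLOSED
  event#3 t=3s outcome=S: state=CLOSED
  event#4 t=5s outcome=F: state=CLOSED
  event#5 t=6s outcome=F: state=CLOSED
  event#6 t=7s outcome=S: state=CLOSED
  event#7 t=10s outcome=S: state=CLOSED
  event#8 t=12s outcome=S: state=CLOSED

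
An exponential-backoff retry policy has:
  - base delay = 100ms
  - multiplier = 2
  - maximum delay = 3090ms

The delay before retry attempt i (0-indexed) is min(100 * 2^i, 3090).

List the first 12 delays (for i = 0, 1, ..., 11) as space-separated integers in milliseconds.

Answer: 100 200 400 800 1600 3090 3090 3090 3090 3090 3090 3090

Derivation:
Computing each delay:
  i=0: min(100*2^0, 3090) = 100
  i=1: min(100*2^1, 3090) = 200
  i=2: min(100*2^2, 3090) = 400
  i=3: min(100*2^3, 3090) = 800
  i=4: min(100*2^4, 3090) = 1600
  i=5: min(100*2^5, 3090) = 3090
  i=6: min(100*2^6, 3090) = 3090
  i=7: min(100*2^7, 3090) = 3090
  i=8: min(100*2^8, 3090) = 3090
  i=9: min(100*2^9, 3090) = 3090
  i=10: min(100*2^10, 3090) = 3090
  i=11: min(100*2^11, 3090) = 3090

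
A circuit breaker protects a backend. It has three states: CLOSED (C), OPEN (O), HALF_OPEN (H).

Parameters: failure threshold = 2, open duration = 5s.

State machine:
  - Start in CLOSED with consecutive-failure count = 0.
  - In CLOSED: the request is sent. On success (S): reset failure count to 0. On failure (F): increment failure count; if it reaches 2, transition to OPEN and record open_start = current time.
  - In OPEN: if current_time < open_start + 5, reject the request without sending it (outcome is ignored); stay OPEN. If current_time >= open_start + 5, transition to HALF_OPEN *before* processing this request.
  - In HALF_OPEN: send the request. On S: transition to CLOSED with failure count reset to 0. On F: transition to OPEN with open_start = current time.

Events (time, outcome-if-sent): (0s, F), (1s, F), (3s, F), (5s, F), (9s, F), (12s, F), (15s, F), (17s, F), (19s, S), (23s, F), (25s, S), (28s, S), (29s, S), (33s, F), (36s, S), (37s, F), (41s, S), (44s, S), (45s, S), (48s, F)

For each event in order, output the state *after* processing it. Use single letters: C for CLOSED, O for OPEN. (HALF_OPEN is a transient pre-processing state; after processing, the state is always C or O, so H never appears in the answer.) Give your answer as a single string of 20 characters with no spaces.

State after each event:
  event#1 t=0s outcome=F: state=CLOSED
  event#2 t=1s outcome=F: state=OPEN
  event#3 t=3s outcome=F: state=OPEN
  event#4 t=5s outcome=F: state=OPEN
  event#5 t=9s outcome=F: state=OPEN
  event#6 t=12s outcome=F: state=OPEN
  event#7 t=15s outcome=F: state=OPEN
  event#8 t=17s outcome=F: state=OPEN
  event#9 t=19s outcome=S: state=OPEN
  event#10 t=23s outcome=F: state=OPEN
  event#11 t=25s outcome=S: state=OPEN
  event#12 t=28s outcome=S: state=CLOSED
  event#13 t=29s outcome=S: state=CLOSED
  event#14 t=33s outcome=F: state=CLOSED
  event#15 t=36s outcome=S: state=CLOSED
  event#16 t=37s outcome=F: state=CLOSED
  event#17 t=41s outcome=S: state=CLOSED
  event#18 t=44s outcome=S: state=CLOSED
  event#19 t=45s outcome=S: state=CLOSED
  event#20 t=48s outcome=F: state=CLOSED

Answer: COOOOOOOOOOCCCCCCCCC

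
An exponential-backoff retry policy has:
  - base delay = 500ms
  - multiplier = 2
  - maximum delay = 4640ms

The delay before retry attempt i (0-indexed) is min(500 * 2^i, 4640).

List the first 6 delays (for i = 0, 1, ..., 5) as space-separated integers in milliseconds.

Computing each delay:
  i=0: min(500*2^0, 4640) = 500
  i=1: min(500*2^1, 4640) = 1000
  i=2: min(500*2^2, 4640) = 2000
  i=3: min(500*2^3, 4640) = 4000
  i=4: min(500*2^4, 4640) = 4640
  i=5: min(500*2^5, 4640) = 4640

Answer: 500 1000 2000 4000 4640 4640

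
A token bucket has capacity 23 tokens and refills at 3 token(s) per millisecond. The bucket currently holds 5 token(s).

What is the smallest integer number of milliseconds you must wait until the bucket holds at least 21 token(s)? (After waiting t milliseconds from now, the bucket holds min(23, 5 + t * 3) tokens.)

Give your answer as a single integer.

Answer: 6

Derivation:
Need 5 + t * 3 >= 21, so t >= 16/3.
Smallest integer t = ceil(16/3) = 6.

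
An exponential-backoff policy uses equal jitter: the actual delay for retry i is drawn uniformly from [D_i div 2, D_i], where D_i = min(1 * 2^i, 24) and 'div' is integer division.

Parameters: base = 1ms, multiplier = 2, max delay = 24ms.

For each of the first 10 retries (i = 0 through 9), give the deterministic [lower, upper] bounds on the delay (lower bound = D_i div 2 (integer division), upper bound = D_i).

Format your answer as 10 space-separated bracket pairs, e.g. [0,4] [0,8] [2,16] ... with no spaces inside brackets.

Answer: [0,1] [1,2] [2,4] [4,8] [8,16] [12,24] [12,24] [12,24] [12,24] [12,24]

Derivation:
Computing bounds per retry:
  i=0: D_i=min(1*2^0,24)=1, bounds=[0,1]
  i=1: D_i=min(1*2^1,24)=2, bounds=[1,2]
  i=2: D_i=min(1*2^2,24)=4, bounds=[2,4]
  i=3: D_i=min(1*2^3,24)=8, bounds=[4,8]
  i=4: D_i=min(1*2^4,24)=16, bounds=[8,16]
  i=5: D_i=min(1*2^5,24)=24, bounds=[12,24]
  i=6: D_i=min(1*2^6,24)=24, bounds=[12,24]
  i=7: D_i=min(1*2^7,24)=24, bounds=[12,24]
  i=8: D_i=min(1*2^8,24)=24, bounds=[12,24]
  i=9: D_i=min(1*2^9,24)=24, bounds=[12,24]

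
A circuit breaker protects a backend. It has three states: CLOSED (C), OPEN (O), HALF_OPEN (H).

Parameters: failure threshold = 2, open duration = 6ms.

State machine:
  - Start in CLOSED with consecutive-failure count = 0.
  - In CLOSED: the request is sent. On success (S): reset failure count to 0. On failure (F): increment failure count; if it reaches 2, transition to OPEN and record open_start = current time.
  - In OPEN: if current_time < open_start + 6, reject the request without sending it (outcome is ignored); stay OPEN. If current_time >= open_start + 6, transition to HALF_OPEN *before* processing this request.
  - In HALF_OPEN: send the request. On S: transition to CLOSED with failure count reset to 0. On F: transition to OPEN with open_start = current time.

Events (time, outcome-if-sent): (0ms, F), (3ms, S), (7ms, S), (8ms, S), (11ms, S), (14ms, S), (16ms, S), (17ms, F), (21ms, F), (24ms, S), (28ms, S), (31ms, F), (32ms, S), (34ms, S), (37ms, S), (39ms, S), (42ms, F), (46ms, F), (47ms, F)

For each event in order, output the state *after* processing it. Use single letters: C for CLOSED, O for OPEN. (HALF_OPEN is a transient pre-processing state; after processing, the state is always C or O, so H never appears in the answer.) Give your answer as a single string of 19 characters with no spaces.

State after each event:
  event#1 t=0ms outcome=F: state=CLOSED
  event#2 t=3ms outcome=S: state=CLOSED
  event#3 t=7ms outcome=S: state=CLOSED
  event#4 t=8ms outcome=S: state=CLOSED
  event#5 t=11ms outcome=S: state=CLOSED
  event#6 t=14ms outcome=S: state=CLOSED
  event#7 t=16ms outcome=S: state=CLOSED
  event#8 t=17ms outcome=F: state=CLOSED
  event#9 t=21ms outcome=F: state=OPEN
  event#10 t=24ms outcome=S: state=OPEN
  event#11 t=28ms outcome=S: state=CLOSED
  event#12 t=31ms outcome=F: state=CLOSED
  event#13 t=32ms outcome=S: state=CLOSED
  event#14 t=34ms outcome=S: state=CLOSED
  event#15 t=37ms outcome=S: state=CLOSED
  event#16 t=39ms outcome=S: state=CLOSED
  event#17 t=42ms outcome=F: state=CLOSED
  event#18 t=46ms outcome=F: state=OPEN
  event#19 t=47ms outcome=F: state=OPEN

Answer: CCCCCCCCOOCCCCCCCOO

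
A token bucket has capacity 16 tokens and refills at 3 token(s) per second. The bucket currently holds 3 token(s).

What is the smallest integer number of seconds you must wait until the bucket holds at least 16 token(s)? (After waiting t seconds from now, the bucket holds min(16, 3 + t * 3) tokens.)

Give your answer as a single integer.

Answer: 5

Derivation:
Need 3 + t * 3 >= 16, so t >= 13/3.
Smallest integer t = ceil(13/3) = 5.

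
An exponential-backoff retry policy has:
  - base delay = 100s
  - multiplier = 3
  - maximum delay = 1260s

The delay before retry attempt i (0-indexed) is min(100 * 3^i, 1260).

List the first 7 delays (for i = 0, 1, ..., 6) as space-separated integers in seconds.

Computing each delay:
  i=0: min(100*3^0, 1260) = 100
  i=1: min(100*3^1, 1260) = 300
  i=2: min(100*3^2, 1260) = 900
  i=3: min(100*3^3, 1260) = 1260
  i=4: min(100*3^4, 1260) = 1260
  i=5: min(100*3^5, 1260) = 1260
  i=6: min(100*3^6, 1260) = 1260

Answer: 100 300 900 1260 1260 1260 1260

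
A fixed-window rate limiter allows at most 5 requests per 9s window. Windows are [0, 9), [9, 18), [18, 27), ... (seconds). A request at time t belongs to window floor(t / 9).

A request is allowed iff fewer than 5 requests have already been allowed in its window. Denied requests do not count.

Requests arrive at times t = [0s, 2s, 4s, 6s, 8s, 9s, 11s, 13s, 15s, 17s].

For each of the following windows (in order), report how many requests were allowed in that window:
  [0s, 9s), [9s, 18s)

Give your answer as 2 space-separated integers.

Processing requests:
  req#1 t=0s (window 0): ALLOW
  req#2 t=2s (window 0): ALLOW
  req#3 t=4s (window 0): ALLOW
  req#4 t=6s (window 0): ALLOW
  req#5 t=8s (window 0): ALLOW
  req#6 t=9s (window 1): ALLOW
  req#7 t=11s (window 1): ALLOW
  req#8 t=13s (window 1): ALLOW
  req#9 t=15s (window 1): ALLOW
  req#10 t=17s (window 1): ALLOW

Allowed counts by window: 5 5

Answer: 5 5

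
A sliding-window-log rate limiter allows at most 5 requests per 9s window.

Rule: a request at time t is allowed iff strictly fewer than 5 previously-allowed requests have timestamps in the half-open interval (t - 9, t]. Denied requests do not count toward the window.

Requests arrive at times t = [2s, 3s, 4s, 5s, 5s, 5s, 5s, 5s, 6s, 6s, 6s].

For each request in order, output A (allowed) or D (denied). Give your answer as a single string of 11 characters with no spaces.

Answer: AAAAADDDDDD

Derivation:
Tracking allowed requests in the window:
  req#1 t=2s: ALLOW
  req#2 t=3s: ALLOW
  req#3 t=4s: ALLOW
  req#4 t=5s: ALLOW
  req#5 t=5s: ALLOW
  req#6 t=5s: DENY
  req#7 t=5s: DENY
  req#8 t=5s: DENY
  req#9 t=6s: DENY
  req#10 t=6s: DENY
  req#11 t=6s: DENY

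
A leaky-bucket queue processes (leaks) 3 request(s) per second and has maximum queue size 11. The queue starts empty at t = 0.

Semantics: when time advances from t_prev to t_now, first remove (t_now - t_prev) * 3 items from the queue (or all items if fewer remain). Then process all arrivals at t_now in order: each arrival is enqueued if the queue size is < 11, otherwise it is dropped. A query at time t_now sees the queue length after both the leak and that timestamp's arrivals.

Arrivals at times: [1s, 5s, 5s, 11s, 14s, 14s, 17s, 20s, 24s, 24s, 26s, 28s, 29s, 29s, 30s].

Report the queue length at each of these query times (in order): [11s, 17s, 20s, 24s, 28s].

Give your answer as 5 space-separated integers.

Queue lengths at query times:
  query t=11s: backlog = 1
  query t=17s: backlog = 1
  query t=20s: backlog = 1
  query t=24s: backlog = 2
  query t=28s: backlog = 1

Answer: 1 1 1 2 1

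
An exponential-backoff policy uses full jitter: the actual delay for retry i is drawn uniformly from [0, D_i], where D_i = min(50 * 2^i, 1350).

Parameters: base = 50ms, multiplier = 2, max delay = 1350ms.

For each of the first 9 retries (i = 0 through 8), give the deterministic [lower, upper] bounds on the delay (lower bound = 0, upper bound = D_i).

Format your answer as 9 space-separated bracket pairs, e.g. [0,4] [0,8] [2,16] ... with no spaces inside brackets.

Answer: [0,50] [0,100] [0,200] [0,400] [0,800] [0,1350] [0,1350] [0,1350] [0,1350]

Derivation:
Computing bounds per retry:
  i=0: D_i=min(50*2^0,1350)=50, bounds=[0,50]
  i=1: D_i=min(50*2^1,1350)=100, bounds=[0,100]
  i=2: D_i=min(50*2^2,1350)=200, bounds=[0,200]
  i=3: D_i=min(50*2^3,1350)=400, bounds=[0,400]
  i=4: D_i=min(50*2^4,1350)=800, bounds=[0,800]
  i=5: D_i=min(50*2^5,1350)=1350, bounds=[0,1350]
  i=6: D_i=min(50*2^6,1350)=1350, bounds=[0,1350]
  i=7: D_i=min(50*2^7,1350)=1350, bounds=[0,1350]
  i=8: D_i=min(50*2^8,1350)=1350, bounds=[0,1350]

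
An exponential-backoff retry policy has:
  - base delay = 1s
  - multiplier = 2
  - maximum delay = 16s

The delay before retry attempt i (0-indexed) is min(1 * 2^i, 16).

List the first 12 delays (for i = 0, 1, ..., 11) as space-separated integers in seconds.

Computing each delay:
  i=0: min(1*2^0, 16) = 1
  i=1: min(1*2^1, 16) = 2
  i=2: min(1*2^2, 16) = 4
  i=3: min(1*2^3, 16) = 8
  i=4: min(1*2^4, 16) = 16
  i=5: min(1*2^5, 16) = 16
  i=6: min(1*2^6, 16) = 16
  i=7: min(1*2^7, 16) = 16
  i=8: min(1*2^8, 16) = 16
  i=9: min(1*2^9, 16) = 16
  i=10: min(1*2^10, 16) = 16
  i=11: min(1*2^11, 16) = 16

Answer: 1 2 4 8 16 16 16 16 16 16 16 16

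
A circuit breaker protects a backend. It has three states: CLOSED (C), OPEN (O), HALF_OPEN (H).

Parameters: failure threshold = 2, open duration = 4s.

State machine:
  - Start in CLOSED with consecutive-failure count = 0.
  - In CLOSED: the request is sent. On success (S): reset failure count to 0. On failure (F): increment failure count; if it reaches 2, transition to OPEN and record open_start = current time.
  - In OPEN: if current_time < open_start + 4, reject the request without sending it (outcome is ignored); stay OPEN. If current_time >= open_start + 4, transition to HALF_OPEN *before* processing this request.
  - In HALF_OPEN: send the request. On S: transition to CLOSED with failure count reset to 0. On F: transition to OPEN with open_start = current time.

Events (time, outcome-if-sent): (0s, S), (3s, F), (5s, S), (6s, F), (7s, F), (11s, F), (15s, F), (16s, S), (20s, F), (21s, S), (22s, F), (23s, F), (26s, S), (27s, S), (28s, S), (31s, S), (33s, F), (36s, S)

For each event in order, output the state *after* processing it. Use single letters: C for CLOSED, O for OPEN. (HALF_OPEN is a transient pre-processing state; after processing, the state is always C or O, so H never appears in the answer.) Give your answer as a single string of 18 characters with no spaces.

State after each event:
  event#1 t=0s outcome=S: state=CLOSED
  event#2 t=3s outcome=F: state=CLOSED
  event#3 t=5s outcome=S: state=CLOSED
  event#4 t=6s outcome=F: state=CLOSED
  event#5 t=7s outcome=F: state=OPEN
  event#6 t=11s outcome=F: state=OPEN
  event#7 t=15s outcome=F: state=OPEN
  event#8 t=16s outcome=S: state=OPEN
  event#9 t=20s outcome=F: state=OPEN
  event#10 t=21s outcome=S: state=OPEN
  event#11 t=22s outcome=F: state=OPEN
  event#12 t=23s outcome=F: state=OPEN
  event#13 t=26s outcome=S: state=CLOSED
  event#14 t=27s outcome=S: state=CLOSED
  event#15 t=28s outcome=S: state=CLOSED
  event#16 t=31s outcome=S: state=CLOSED
  event#17 t=33s outcome=F: state=CLOSED
  event#18 t=36s outcome=S: state=CLOSED

Answer: CCCCOOOOOOOOCCCCCC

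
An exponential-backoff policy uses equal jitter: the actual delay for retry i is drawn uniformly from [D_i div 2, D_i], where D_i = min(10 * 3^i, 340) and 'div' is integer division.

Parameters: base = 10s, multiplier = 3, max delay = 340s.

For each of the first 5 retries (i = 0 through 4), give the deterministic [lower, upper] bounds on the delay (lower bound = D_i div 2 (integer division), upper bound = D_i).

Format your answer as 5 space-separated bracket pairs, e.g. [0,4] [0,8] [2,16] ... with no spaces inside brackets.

Answer: [5,10] [15,30] [45,90] [135,270] [170,340]

Derivation:
Computing bounds per retry:
  i=0: D_i=min(10*3^0,340)=10, bounds=[5,10]
  i=1: D_i=min(10*3^1,340)=30, bounds=[15,30]
  i=2: D_i=min(10*3^2,340)=90, bounds=[45,90]
  i=3: D_i=min(10*3^3,340)=270, bounds=[135,270]
  i=4: D_i=min(10*3^4,340)=340, bounds=[170,340]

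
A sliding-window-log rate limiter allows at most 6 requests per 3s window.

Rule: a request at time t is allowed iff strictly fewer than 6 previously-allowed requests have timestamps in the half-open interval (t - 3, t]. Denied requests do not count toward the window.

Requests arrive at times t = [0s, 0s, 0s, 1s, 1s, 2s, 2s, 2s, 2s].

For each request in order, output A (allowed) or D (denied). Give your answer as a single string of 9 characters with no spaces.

Answer: AAAAAADDD

Derivation:
Tracking allowed requests in the window:
  req#1 t=0s: ALLOW
  req#2 t=0s: ALLOW
  req#3 t=0s: ALLOW
  req#4 t=1s: ALLOW
  req#5 t=1s: ALLOW
  req#6 t=2s: ALLOW
  req#7 t=2s: DENY
  req#8 t=2s: DENY
  req#9 t=2s: DENY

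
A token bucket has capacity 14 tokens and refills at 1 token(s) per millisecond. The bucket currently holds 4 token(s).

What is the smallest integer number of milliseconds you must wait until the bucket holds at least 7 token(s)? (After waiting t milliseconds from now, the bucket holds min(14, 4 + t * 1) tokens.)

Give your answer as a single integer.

Need 4 + t * 1 >= 7, so t >= 3/1.
Smallest integer t = ceil(3/1) = 3.

Answer: 3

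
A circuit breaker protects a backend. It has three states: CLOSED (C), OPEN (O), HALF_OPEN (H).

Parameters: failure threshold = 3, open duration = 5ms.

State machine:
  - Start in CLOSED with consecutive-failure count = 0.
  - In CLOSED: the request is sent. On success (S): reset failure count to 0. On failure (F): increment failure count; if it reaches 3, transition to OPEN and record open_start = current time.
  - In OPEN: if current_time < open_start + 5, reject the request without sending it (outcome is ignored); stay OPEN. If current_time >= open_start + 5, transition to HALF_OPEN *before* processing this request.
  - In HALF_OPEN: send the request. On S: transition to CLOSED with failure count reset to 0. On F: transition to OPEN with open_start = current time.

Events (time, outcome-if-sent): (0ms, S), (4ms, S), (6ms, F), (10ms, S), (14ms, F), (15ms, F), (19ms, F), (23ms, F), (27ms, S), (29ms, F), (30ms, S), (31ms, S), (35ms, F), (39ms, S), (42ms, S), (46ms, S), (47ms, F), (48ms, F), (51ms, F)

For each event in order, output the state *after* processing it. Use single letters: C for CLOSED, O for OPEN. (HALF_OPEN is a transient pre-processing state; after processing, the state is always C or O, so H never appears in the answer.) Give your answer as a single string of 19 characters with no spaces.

Answer: CCCCCCOOCCCCCCCCCCO

Derivation:
State after each event:
  event#1 t=0ms outcome=S: state=CLOSED
  event#2 t=4ms outcome=S: state=CLOSED
  event#3 t=6ms outcome=F: state=CLOSED
  event#4 t=10ms outcome=S: state=CLOSED
  event#5 t=14ms outcome=F: state=CLOSED
  event#6 t=15ms outcome=F: state=CLOSED
  event#7 t=19ms outcome=F: state=OPEN
  event#8 t=23ms outcome=F: state=OPEN
  event#9 t=27ms outcome=S: state=CLOSED
  event#10 t=29ms outcome=F: state=CLOSED
  event#11 t=30ms outcome=S: state=CLOSED
  event#12 t=31ms outcome=S: state=CLOSED
  event#13 t=35ms outcome=F: state=CLOSED
  event#14 t=39ms outcome=S: state=CLOSED
  event#15 t=42ms outcome=S: state=CLOSED
  event#16 t=46ms outcome=S: state=CLOSED
  event#17 t=47ms outcome=F: state=CLOSED
  event#18 t=48ms outcome=F: state=CLOSED
  event#19 t=51ms outcome=F: state=OPEN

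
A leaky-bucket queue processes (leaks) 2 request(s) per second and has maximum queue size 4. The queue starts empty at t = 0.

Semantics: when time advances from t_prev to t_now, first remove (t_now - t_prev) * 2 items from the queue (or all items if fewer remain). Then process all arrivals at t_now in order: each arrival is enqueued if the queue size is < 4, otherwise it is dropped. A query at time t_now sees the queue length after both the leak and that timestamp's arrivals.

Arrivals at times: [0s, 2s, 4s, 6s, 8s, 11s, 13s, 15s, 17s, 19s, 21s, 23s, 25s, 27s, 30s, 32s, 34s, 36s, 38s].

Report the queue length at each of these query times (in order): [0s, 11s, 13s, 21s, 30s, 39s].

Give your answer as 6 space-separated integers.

Queue lengths at query times:
  query t=0s: backlog = 1
  query t=11s: backlog = 1
  query t=13s: backlog = 1
  query t=21s: backlog = 1
  query t=30s: backlog = 1
  query t=39s: backlog = 0

Answer: 1 1 1 1 1 0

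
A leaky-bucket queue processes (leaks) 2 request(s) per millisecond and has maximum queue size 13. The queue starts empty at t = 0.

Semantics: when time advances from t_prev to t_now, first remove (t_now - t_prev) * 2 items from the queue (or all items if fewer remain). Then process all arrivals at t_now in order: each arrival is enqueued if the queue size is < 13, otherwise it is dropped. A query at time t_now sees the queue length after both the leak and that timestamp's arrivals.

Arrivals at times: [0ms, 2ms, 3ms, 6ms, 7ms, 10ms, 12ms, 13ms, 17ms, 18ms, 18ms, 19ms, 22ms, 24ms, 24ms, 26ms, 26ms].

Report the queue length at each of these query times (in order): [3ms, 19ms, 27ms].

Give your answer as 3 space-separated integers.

Answer: 1 1 0

Derivation:
Queue lengths at query times:
  query t=3ms: backlog = 1
  query t=19ms: backlog = 1
  query t=27ms: backlog = 0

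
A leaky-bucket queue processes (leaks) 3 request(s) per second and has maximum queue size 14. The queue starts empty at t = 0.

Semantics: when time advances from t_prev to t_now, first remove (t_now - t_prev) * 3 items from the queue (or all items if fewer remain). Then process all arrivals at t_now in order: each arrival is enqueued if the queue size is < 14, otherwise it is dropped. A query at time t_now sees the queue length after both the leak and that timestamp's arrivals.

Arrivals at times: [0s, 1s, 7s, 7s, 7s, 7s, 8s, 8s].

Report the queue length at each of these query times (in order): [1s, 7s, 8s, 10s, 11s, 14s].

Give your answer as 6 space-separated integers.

Answer: 1 4 3 0 0 0

Derivation:
Queue lengths at query times:
  query t=1s: backlog = 1
  query t=7s: backlog = 4
  query t=8s: backlog = 3
  query t=10s: backlog = 0
  query t=11s: backlog = 0
  query t=14s: backlog = 0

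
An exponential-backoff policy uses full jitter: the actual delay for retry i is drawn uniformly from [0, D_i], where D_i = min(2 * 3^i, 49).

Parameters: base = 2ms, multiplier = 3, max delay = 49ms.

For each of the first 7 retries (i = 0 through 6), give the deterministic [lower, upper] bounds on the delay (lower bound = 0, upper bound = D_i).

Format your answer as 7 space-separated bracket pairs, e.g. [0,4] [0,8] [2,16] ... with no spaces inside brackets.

Computing bounds per retry:
  i=0: D_i=min(2*3^0,49)=2, bounds=[0,2]
  i=1: D_i=min(2*3^1,49)=6, bounds=[0,6]
  i=2: D_i=min(2*3^2,49)=18, bounds=[0,18]
  i=3: D_i=min(2*3^3,49)=49, bounds=[0,49]
  i=4: D_i=min(2*3^4,49)=49, bounds=[0,49]
  i=5: D_i=min(2*3^5,49)=49, bounds=[0,49]
  i=6: D_i=min(2*3^6,49)=49, bounds=[0,49]

Answer: [0,2] [0,6] [0,18] [0,49] [0,49] [0,49] [0,49]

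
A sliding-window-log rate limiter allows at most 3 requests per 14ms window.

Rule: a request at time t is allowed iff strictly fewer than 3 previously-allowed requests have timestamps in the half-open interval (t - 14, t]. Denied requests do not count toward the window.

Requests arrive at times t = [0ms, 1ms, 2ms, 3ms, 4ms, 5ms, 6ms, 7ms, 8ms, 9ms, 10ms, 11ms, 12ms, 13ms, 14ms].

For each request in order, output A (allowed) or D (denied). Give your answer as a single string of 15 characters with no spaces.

Tracking allowed requests in the window:
  req#1 t=0ms: ALLOW
  req#2 t=1ms: ALLOW
  req#3 t=2ms: ALLOW
  req#4 t=3ms: DENY
  req#5 t=4ms: DENY
  req#6 t=5ms: DENY
  req#7 t=6ms: DENY
  req#8 t=7ms: DENY
  req#9 t=8ms: DENY
  req#10 t=9ms: DENY
  req#11 t=10ms: DENY
  req#12 t=11ms: DENY
  req#13 t=12ms: DENY
  req#14 t=13ms: DENY
  req#15 t=14ms: ALLOW

Answer: AAADDDDDDDDDDDA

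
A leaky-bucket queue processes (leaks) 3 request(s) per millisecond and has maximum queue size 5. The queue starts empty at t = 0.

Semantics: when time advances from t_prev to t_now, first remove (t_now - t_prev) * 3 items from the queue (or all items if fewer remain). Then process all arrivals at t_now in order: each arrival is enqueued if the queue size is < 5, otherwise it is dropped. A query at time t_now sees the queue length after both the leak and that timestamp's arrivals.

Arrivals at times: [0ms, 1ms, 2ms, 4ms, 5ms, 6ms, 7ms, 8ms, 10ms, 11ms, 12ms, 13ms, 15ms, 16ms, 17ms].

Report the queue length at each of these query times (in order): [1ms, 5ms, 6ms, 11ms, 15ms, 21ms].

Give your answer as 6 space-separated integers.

Answer: 1 1 1 1 1 0

Derivation:
Queue lengths at query times:
  query t=1ms: backlog = 1
  query t=5ms: backlog = 1
  query t=6ms: backlog = 1
  query t=11ms: backlog = 1
  query t=15ms: backlog = 1
  query t=21ms: backlog = 0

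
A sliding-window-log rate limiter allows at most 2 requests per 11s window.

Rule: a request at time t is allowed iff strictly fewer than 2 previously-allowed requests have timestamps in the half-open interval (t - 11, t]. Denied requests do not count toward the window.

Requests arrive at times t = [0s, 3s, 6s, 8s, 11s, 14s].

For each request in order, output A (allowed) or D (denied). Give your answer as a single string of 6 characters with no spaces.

Tracking allowed requests in the window:
  req#1 t=0s: ALLOW
  req#2 t=3s: ALLOW
  req#3 t=6s: DENY
  req#4 t=8s: DENY
  req#5 t=11s: ALLOW
  req#6 t=14s: ALLOW

Answer: AADDAA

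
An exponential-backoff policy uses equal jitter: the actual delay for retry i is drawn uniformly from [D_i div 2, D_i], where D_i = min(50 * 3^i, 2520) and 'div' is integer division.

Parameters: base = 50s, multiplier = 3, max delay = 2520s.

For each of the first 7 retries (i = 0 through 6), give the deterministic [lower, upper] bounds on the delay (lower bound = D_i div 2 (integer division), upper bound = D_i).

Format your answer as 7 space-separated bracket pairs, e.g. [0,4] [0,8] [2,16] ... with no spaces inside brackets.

Computing bounds per retry:
  i=0: D_i=min(50*3^0,2520)=50, bounds=[25,50]
  i=1: D_i=min(50*3^1,2520)=150, bounds=[75,150]
  i=2: D_i=min(50*3^2,2520)=450, bounds=[225,450]
  i=3: D_i=min(50*3^3,2520)=1350, bounds=[675,1350]
  i=4: D_i=min(50*3^4,2520)=2520, bounds=[1260,2520]
  i=5: D_i=min(50*3^5,2520)=2520, bounds=[1260,2520]
  i=6: D_i=min(50*3^6,2520)=2520, bounds=[1260,2520]

Answer: [25,50] [75,150] [225,450] [675,1350] [1260,2520] [1260,2520] [1260,2520]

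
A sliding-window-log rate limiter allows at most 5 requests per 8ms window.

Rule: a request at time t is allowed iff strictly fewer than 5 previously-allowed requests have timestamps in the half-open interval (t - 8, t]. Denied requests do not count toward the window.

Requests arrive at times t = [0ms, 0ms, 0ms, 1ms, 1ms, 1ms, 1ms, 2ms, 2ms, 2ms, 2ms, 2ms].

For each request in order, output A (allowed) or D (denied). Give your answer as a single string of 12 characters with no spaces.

Answer: AAAAADDDDDDD

Derivation:
Tracking allowed requests in the window:
  req#1 t=0ms: ALLOW
  req#2 t=0ms: ALLOW
  req#3 t=0ms: ALLOW
  req#4 t=1ms: ALLOW
  req#5 t=1ms: ALLOW
  req#6 t=1ms: DENY
  req#7 t=1ms: DENY
  req#8 t=2ms: DENY
  req#9 t=2ms: DENY
  req#10 t=2ms: DENY
  req#11 t=2ms: DENY
  req#12 t=2ms: DENY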